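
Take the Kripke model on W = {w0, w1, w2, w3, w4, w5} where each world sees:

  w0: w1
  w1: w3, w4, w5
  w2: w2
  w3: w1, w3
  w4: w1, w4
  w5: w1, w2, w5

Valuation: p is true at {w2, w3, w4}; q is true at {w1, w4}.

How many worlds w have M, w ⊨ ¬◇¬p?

w0: ◇¬p is T. ✗
w1: ◇¬p is T. ✗
w2: ◇¬p is F. ✓
w3: ◇¬p is T. ✗
w4: ◇¬p is T. ✗
w5: ◇¬p is T. ✗
Satisfying worlds: {w2}.

1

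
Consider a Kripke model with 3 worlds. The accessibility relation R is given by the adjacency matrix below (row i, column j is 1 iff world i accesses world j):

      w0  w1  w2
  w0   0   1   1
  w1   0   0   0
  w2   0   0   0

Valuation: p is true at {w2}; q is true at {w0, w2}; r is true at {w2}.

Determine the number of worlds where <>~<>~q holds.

w0: successors {w1, w2}; ~<>~q there: w1:T, w2:T. ✓
w1: no successors, so <>~<>~q fails. ✗
w2: no successors, so <>~<>~q fails. ✗
Satisfying worlds: {w0}.

1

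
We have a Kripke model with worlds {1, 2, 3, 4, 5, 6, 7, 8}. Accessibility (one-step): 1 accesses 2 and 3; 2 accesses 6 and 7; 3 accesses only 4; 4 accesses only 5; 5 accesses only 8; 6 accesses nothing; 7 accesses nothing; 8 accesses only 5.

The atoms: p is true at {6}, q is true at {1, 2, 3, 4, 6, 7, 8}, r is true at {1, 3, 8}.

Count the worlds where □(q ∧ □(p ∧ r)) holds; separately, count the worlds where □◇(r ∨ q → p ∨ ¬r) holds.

For □(q ∧ □(p ∧ r)):
1: successors {2, 3}; q ∧ □(p ∧ r) there: 2:F, 3:F. ✗
2: successors {6, 7}; q ∧ □(p ∧ r) there: 6:T, 7:T. ✓
3: successors {4}; q ∧ □(p ∧ r) there: 4:F. ✗
4: successors {5}; q ∧ □(p ∧ r) there: 5:F. ✗
5: successors {8}; q ∧ □(p ∧ r) there: 8:F. ✗
6: no successors, so □(q ∧ □(p ∧ r)) holds vacuously. ✓
7: no successors, so □(q ∧ □(p ∧ r)) holds vacuously. ✓
8: successors {5}; q ∧ □(p ∧ r) there: 5:F. ✗
— 3 worlds.
For □◇(r ∨ q → p ∨ ¬r):
1: successors {2, 3}; ◇(r ∨ q → p ∨ ¬r) there: 2:T, 3:T. ✓
2: successors {6, 7}; ◇(r ∨ q → p ∨ ¬r) there: 6:F, 7:F. ✗
3: successors {4}; ◇(r ∨ q → p ∨ ¬r) there: 4:T. ✓
4: successors {5}; ◇(r ∨ q → p ∨ ¬r) there: 5:F. ✗
5: successors {8}; ◇(r ∨ q → p ∨ ¬r) there: 8:T. ✓
6: no successors, so □◇(r ∨ q → p ∨ ¬r) holds vacuously. ✓
7: no successors, so □◇(r ∨ q → p ∨ ¬r) holds vacuously. ✓
8: successors {5}; ◇(r ∨ q → p ∨ ¬r) there: 5:F. ✗
— 5 worlds.

3 and 5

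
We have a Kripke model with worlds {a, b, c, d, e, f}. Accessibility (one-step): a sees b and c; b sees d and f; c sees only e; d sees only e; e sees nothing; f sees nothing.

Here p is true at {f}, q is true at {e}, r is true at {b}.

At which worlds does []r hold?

a: successors {b, c}; r there: b:T, c:F. ✗
b: successors {d, f}; r there: d:F, f:F. ✗
c: successors {e}; r there: e:F. ✗
d: successors {e}; r there: e:F. ✗
e: no successors, so []r holds vacuously. ✓
f: no successors, so []r holds vacuously. ✓

{e, f}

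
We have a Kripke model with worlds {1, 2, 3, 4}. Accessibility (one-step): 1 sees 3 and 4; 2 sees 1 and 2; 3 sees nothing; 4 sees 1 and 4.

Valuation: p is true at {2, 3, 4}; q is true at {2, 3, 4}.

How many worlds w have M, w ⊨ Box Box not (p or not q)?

1

1: successors {3, 4}; Box not (p or not q) there: 3:T, 4:F. ✗
2: successors {1, 2}; Box not (p or not q) there: 1:F, 2:F. ✗
3: no successors, so Box Box not (p or not q) holds vacuously. ✓
4: successors {1, 4}; Box not (p or not q) there: 1:F, 4:F. ✗
Satisfying worlds: {3}.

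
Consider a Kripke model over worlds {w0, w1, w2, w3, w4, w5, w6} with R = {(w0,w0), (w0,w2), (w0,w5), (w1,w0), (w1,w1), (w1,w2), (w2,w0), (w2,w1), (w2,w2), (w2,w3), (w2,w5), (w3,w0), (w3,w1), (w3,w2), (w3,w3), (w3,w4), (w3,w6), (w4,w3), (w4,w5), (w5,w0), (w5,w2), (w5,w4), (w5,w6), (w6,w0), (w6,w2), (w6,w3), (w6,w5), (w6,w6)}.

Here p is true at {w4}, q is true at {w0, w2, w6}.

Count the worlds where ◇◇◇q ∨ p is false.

w0: ◇◇◇q is T, p is F. ✓
w1: ◇◇◇q is T, p is F. ✓
w2: ◇◇◇q is T, p is F. ✓
w3: ◇◇◇q is T, p is F. ✓
w4: ◇◇◇q is T, p is T. ✓
w5: ◇◇◇q is T, p is F. ✓
w6: ◇◇◇q is T, p is F. ✓
Satisfying worlds: {w0, w1, w2, w3, w4, w5, w6}.
So ◇◇◇q ∨ p fails at the other 0 worlds.

0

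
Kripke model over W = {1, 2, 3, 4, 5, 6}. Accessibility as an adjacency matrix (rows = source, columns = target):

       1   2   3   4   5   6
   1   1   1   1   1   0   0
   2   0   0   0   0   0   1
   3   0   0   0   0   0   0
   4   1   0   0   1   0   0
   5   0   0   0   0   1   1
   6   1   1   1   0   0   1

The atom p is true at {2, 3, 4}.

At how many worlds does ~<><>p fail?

1: <><>p is T. ✗
2: <><>p is T. ✗
3: <><>p is F. ✓
4: <><>p is T. ✗
5: <><>p is T. ✗
6: <><>p is T. ✗
Satisfying worlds: {3}.
So ~<><>p fails at the other 5 worlds.

5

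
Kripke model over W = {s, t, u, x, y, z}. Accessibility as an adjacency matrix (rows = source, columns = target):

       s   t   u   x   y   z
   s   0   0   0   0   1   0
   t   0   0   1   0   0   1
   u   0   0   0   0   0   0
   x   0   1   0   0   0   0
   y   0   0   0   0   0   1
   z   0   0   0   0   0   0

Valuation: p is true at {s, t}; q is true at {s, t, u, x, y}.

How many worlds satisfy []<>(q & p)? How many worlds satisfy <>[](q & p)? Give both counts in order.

For []<>(q & p):
s: successors {y}; <>(q & p) there: y:F. ✗
t: successors {u, z}; <>(q & p) there: u:F, z:F. ✗
u: no successors, so []<>(q & p) holds vacuously. ✓
x: successors {t}; <>(q & p) there: t:F. ✗
y: successors {z}; <>(q & p) there: z:F. ✗
z: no successors, so []<>(q & p) holds vacuously. ✓
— 2 worlds.
For <>[](q & p):
s: successors {y}; [](q & p) there: y:F. ✗
t: successors {u, z}; [](q & p) there: u:T, z:T. ✓
u: no successors, so <>[](q & p) fails. ✗
x: successors {t}; [](q & p) there: t:F. ✗
y: successors {z}; [](q & p) there: z:T. ✓
z: no successors, so <>[](q & p) fails. ✗
— 2 worlds.

2 and 2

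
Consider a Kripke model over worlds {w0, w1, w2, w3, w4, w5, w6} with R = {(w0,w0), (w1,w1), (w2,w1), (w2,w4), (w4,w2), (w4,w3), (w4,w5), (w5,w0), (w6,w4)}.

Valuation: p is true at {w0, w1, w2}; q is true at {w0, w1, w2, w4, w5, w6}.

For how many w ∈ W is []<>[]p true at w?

6

w0: successors {w0}; <>[]p there: w0:T. ✓
w1: successors {w1}; <>[]p there: w1:T. ✓
w2: successors {w1, w4}; <>[]p there: w1:T, w4:T. ✓
w3: no successors, so []<>[]p holds vacuously. ✓
w4: successors {w2, w3, w5}; <>[]p there: w2:T, w3:F, w5:T. ✗
w5: successors {w0}; <>[]p there: w0:T. ✓
w6: successors {w4}; <>[]p there: w4:T. ✓
Satisfying worlds: {w0, w1, w2, w3, w5, w6}.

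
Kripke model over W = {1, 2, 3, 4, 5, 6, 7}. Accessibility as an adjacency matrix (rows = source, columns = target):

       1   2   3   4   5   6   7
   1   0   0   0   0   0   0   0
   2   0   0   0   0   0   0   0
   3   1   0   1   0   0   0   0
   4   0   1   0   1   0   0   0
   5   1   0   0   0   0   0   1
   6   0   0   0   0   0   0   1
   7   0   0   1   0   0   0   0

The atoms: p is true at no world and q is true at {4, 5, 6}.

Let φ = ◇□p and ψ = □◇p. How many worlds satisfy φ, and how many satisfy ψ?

3 and 2

For ◇□p:
1: no successors, so ◇□p fails. ✗
2: no successors, so ◇□p fails. ✗
3: successors {1, 3}; □p there: 1:T, 3:F. ✓
4: successors {2, 4}; □p there: 2:T, 4:F. ✓
5: successors {1, 7}; □p there: 1:T, 7:F. ✓
6: successors {7}; □p there: 7:F. ✗
7: successors {3}; □p there: 3:F. ✗
— 3 worlds.
For □◇p:
1: no successors, so □◇p holds vacuously. ✓
2: no successors, so □◇p holds vacuously. ✓
3: successors {1, 3}; ◇p there: 1:F, 3:F. ✗
4: successors {2, 4}; ◇p there: 2:F, 4:F. ✗
5: successors {1, 7}; ◇p there: 1:F, 7:F. ✗
6: successors {7}; ◇p there: 7:F. ✗
7: successors {3}; ◇p there: 3:F. ✗
— 2 worlds.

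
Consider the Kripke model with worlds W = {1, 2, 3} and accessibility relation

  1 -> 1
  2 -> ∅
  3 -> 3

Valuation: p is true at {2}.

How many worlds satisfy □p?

1

1: successors {1}; p there: 1:F. ✗
2: no successors, so □p holds vacuously. ✓
3: successors {3}; p there: 3:F. ✗
Satisfying worlds: {2}.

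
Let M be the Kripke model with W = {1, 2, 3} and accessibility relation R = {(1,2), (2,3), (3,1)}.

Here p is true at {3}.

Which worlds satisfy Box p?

{2}

1: successors {2}; p there: 2:F. ✗
2: successors {3}; p there: 3:T. ✓
3: successors {1}; p there: 1:F. ✗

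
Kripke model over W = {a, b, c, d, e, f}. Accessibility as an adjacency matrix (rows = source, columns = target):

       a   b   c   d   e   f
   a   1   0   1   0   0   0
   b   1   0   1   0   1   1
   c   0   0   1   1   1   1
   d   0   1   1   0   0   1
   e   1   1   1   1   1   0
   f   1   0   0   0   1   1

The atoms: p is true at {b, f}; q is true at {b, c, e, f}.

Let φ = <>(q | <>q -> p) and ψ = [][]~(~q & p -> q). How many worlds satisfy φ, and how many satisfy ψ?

5 and 0

For <>(q | <>q -> p):
a: successors {a, c}; q | <>q -> p there: a:F, c:F. ✗
b: successors {a, c, e, f}; q | <>q -> p there: a:F, c:F, e:F, f:T. ✓
c: successors {c, d, e, f}; q | <>q -> p there: c:F, d:F, e:F, f:T. ✓
d: successors {b, c, f}; q | <>q -> p there: b:T, c:F, f:T. ✓
e: successors {a, b, c, d, e}; q | <>q -> p there: a:F, b:T, c:F, d:F, e:F. ✓
f: successors {a, e, f}; q | <>q -> p there: a:F, e:F, f:T. ✓
— 5 worlds.
For [][]~(~q & p -> q):
a: successors {a, c}; []~(~q & p -> q) there: a:F, c:F. ✗
b: successors {a, c, e, f}; []~(~q & p -> q) there: a:F, c:F, e:F, f:F. ✗
c: successors {c, d, e, f}; []~(~q & p -> q) there: c:F, d:F, e:F, f:F. ✗
d: successors {b, c, f}; []~(~q & p -> q) there: b:F, c:F, f:F. ✗
e: successors {a, b, c, d, e}; []~(~q & p -> q) there: a:F, b:F, c:F, d:F, e:F. ✗
f: successors {a, e, f}; []~(~q & p -> q) there: a:F, e:F, f:F. ✗
— 0 worlds.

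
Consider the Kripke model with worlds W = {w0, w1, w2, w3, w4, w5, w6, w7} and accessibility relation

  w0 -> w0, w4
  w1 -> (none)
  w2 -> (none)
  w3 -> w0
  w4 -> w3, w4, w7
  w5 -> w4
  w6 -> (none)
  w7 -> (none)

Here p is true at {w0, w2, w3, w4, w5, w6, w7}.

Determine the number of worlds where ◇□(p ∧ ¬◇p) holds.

1

w0: successors {w0, w4}; □(p ∧ ¬◇p) there: w0:F, w4:F. ✗
w1: no successors, so ◇□(p ∧ ¬◇p) fails. ✗
w2: no successors, so ◇□(p ∧ ¬◇p) fails. ✗
w3: successors {w0}; □(p ∧ ¬◇p) there: w0:F. ✗
w4: successors {w3, w4, w7}; □(p ∧ ¬◇p) there: w3:F, w4:F, w7:T. ✓
w5: successors {w4}; □(p ∧ ¬◇p) there: w4:F. ✗
w6: no successors, so ◇□(p ∧ ¬◇p) fails. ✗
w7: no successors, so ◇□(p ∧ ¬◇p) fails. ✗
Satisfying worlds: {w4}.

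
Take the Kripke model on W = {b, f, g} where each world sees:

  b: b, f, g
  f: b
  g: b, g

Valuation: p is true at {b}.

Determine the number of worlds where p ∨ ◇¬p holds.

b: p is T, ◇¬p is T. ✓
f: p is F, ◇¬p is F. ✗
g: p is F, ◇¬p is T. ✓
Satisfying worlds: {b, g}.

2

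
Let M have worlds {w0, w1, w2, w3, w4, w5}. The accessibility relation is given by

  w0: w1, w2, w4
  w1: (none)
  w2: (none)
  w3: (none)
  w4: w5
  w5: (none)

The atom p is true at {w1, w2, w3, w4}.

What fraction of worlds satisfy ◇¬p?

w0: successors {w1, w2, w4}; ¬p there: w1:F, w2:F, w4:F. ✗
w1: no successors, so ◇¬p fails. ✗
w2: no successors, so ◇¬p fails. ✗
w3: no successors, so ◇¬p fails. ✗
w4: successors {w5}; ¬p there: w5:T. ✓
w5: no successors, so ◇¬p fails. ✗
That's 1 of 6 worlds, so 1/6.

1/6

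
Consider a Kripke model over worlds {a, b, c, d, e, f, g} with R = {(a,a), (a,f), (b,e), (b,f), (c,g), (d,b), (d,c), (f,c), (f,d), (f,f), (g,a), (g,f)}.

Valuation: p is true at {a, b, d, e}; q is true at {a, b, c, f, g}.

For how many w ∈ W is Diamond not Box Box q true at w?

a: successors {a, f}; not Box Box q there: a:T, f:T. ✓
b: successors {e, f}; not Box Box q there: e:F, f:T. ✓
c: successors {g}; not Box Box q there: g:T. ✓
d: successors {b, c}; not Box Box q there: b:T, c:F. ✓
e: no successors, so Diamond not Box Box q fails. ✗
f: successors {c, d, f}; not Box Box q there: c:F, d:T, f:T. ✓
g: successors {a, f}; not Box Box q there: a:T, f:T. ✓
Satisfying worlds: {a, b, c, d, f, g}.

6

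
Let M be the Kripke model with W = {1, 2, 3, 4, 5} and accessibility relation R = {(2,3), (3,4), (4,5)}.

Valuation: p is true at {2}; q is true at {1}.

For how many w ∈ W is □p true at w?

2

1: no successors, so □p holds vacuously. ✓
2: successors {3}; p there: 3:F. ✗
3: successors {4}; p there: 4:F. ✗
4: successors {5}; p there: 5:F. ✗
5: no successors, so □p holds vacuously. ✓
Satisfying worlds: {1, 5}.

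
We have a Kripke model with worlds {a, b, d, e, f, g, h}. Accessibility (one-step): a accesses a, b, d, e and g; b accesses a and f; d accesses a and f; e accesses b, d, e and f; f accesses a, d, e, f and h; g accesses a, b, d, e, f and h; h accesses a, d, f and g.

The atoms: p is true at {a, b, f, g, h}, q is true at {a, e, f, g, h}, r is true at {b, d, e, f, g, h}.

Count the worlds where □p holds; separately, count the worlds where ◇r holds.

2 and 7

For □p:
a: successors {a, b, d, e, g}; p there: a:T, b:T, d:F, e:F, g:T. ✗
b: successors {a, f}; p there: a:T, f:T. ✓
d: successors {a, f}; p there: a:T, f:T. ✓
e: successors {b, d, e, f}; p there: b:T, d:F, e:F, f:T. ✗
f: successors {a, d, e, f, h}; p there: a:T, d:F, e:F, f:T, h:T. ✗
g: successors {a, b, d, e, f, h}; p there: a:T, b:T, d:F, e:F, f:T, h:T. ✗
h: successors {a, d, f, g}; p there: a:T, d:F, f:T, g:T. ✗
— 2 worlds.
For ◇r:
a: successors {a, b, d, e, g}; r there: a:F, b:T, d:T, e:T, g:T. ✓
b: successors {a, f}; r there: a:F, f:T. ✓
d: successors {a, f}; r there: a:F, f:T. ✓
e: successors {b, d, e, f}; r there: b:T, d:T, e:T, f:T. ✓
f: successors {a, d, e, f, h}; r there: a:F, d:T, e:T, f:T, h:T. ✓
g: successors {a, b, d, e, f, h}; r there: a:F, b:T, d:T, e:T, f:T, h:T. ✓
h: successors {a, d, f, g}; r there: a:F, d:T, f:T, g:T. ✓
— 7 worlds.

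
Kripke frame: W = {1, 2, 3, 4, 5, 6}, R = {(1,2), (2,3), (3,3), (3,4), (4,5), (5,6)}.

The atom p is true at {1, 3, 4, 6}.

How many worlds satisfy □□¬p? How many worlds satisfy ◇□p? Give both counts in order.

2 and 5

For □□¬p:
1: successors {2}; □¬p there: 2:F. ✗
2: successors {3}; □¬p there: 3:F. ✗
3: successors {3, 4}; □¬p there: 3:F, 4:T. ✗
4: successors {5}; □¬p there: 5:F. ✗
5: successors {6}; □¬p there: 6:T. ✓
6: no successors, so □□¬p holds vacuously. ✓
— 2 worlds.
For ◇□p:
1: successors {2}; □p there: 2:T. ✓
2: successors {3}; □p there: 3:T. ✓
3: successors {3, 4}; □p there: 3:T, 4:F. ✓
4: successors {5}; □p there: 5:T. ✓
5: successors {6}; □p there: 6:T. ✓
6: no successors, so ◇□p fails. ✗
— 5 worlds.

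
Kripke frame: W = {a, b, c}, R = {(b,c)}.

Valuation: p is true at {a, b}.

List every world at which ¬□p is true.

a: □p is T. ✗
b: □p is F. ✓
c: □p is T. ✗

{b}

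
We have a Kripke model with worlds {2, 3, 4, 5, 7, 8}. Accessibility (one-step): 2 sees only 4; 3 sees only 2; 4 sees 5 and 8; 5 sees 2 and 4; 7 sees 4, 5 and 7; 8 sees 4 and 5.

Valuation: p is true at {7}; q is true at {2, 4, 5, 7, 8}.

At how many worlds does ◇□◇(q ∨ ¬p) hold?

6

2: successors {4}; □◇(q ∨ ¬p) there: 4:T. ✓
3: successors {2}; □◇(q ∨ ¬p) there: 2:T. ✓
4: successors {5, 8}; □◇(q ∨ ¬p) there: 5:T, 8:T. ✓
5: successors {2, 4}; □◇(q ∨ ¬p) there: 2:T, 4:T. ✓
7: successors {4, 5, 7}; □◇(q ∨ ¬p) there: 4:T, 5:T, 7:T. ✓
8: successors {4, 5}; □◇(q ∨ ¬p) there: 4:T, 5:T. ✓
Satisfying worlds: {2, 3, 4, 5, 7, 8}.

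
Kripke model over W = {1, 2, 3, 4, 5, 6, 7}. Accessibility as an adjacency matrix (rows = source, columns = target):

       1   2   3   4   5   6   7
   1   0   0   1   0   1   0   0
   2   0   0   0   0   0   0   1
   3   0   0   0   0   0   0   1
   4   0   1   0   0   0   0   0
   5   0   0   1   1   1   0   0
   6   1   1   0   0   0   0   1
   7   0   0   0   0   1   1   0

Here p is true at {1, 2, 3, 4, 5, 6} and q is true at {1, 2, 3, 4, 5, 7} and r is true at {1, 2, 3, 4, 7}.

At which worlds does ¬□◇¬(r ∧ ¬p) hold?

{1, 4, 5, 6}

1: □◇¬(r ∧ ¬p) is F. ✓
2: □◇¬(r ∧ ¬p) is T. ✗
3: □◇¬(r ∧ ¬p) is T. ✗
4: □◇¬(r ∧ ¬p) is F. ✓
5: □◇¬(r ∧ ¬p) is F. ✓
6: □◇¬(r ∧ ¬p) is F. ✓
7: □◇¬(r ∧ ¬p) is T. ✗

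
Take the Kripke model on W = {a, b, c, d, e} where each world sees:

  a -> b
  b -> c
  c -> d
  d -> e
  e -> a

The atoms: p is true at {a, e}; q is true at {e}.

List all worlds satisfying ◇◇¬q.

a: successors {b}; ◇¬q there: b:T. ✓
b: successors {c}; ◇¬q there: c:T. ✓
c: successors {d}; ◇¬q there: d:F. ✗
d: successors {e}; ◇¬q there: e:T. ✓
e: successors {a}; ◇¬q there: a:T. ✓

{a, b, d, e}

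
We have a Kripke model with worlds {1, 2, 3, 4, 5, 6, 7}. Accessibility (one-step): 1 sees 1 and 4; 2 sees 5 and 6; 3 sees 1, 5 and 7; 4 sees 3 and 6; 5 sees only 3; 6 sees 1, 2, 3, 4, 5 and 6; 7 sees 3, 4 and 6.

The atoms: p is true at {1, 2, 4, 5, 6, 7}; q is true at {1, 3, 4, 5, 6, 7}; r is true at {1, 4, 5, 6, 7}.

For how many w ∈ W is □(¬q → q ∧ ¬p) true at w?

1: successors {1, 4}; ¬q → q ∧ ¬p there: 1:T, 4:T. ✓
2: successors {5, 6}; ¬q → q ∧ ¬p there: 5:T, 6:T. ✓
3: successors {1, 5, 7}; ¬q → q ∧ ¬p there: 1:T, 5:T, 7:T. ✓
4: successors {3, 6}; ¬q → q ∧ ¬p there: 3:T, 6:T. ✓
5: successors {3}; ¬q → q ∧ ¬p there: 3:T. ✓
6: successors {1, 2, 3, 4, 5, 6}; ¬q → q ∧ ¬p there: 1:T, 2:F, 3:T, 4:T, 5:T, 6:T. ✗
7: successors {3, 4, 6}; ¬q → q ∧ ¬p there: 3:T, 4:T, 6:T. ✓
Satisfying worlds: {1, 2, 3, 4, 5, 7}.

6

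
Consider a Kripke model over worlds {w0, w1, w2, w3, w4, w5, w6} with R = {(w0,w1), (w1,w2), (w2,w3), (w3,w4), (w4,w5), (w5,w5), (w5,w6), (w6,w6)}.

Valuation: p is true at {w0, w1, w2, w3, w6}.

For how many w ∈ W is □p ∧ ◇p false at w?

w0: □p is T, ◇p is T. ✓
w1: □p is T, ◇p is T. ✓
w2: □p is T, ◇p is T. ✓
w3: □p is F, ◇p is F. ✗
w4: □p is F, ◇p is F. ✗
w5: □p is F, ◇p is T. ✗
w6: □p is T, ◇p is T. ✓
Satisfying worlds: {w0, w1, w2, w6}.
So □p ∧ ◇p fails at the other 3 worlds.

3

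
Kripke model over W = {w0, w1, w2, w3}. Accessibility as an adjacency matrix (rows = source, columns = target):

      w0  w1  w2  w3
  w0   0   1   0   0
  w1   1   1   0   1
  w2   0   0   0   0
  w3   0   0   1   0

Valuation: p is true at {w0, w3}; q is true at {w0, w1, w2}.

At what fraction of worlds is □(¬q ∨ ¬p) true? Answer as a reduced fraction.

3/4

w0: successors {w1}; ¬q ∨ ¬p there: w1:T. ✓
w1: successors {w0, w1, w3}; ¬q ∨ ¬p there: w0:F, w1:T, w3:T. ✗
w2: no successors, so □(¬q ∨ ¬p) holds vacuously. ✓
w3: successors {w2}; ¬q ∨ ¬p there: w2:T. ✓
That's 3 of 4 worlds, so 3/4.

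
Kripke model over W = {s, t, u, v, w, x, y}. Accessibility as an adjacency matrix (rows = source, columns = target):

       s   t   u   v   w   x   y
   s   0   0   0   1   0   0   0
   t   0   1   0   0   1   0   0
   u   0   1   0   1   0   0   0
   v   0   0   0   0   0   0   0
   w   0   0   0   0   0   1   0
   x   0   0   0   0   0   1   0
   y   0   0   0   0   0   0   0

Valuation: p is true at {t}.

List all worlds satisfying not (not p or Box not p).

{t}

s: not p or Box not p is T. ✗
t: not p or Box not p is F. ✓
u: not p or Box not p is T. ✗
v: not p or Box not p is T. ✗
w: not p or Box not p is T. ✗
x: not p or Box not p is T. ✗
y: not p or Box not p is T. ✗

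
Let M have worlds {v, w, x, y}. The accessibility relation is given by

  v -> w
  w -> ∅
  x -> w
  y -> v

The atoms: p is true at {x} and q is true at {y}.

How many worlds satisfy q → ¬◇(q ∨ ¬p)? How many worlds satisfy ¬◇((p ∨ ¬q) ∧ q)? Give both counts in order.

3 and 4

For q → ¬◇(q ∨ ¬p):
v: q is F, ¬◇(q ∨ ¬p) is F. ✓
w: q is F, ¬◇(q ∨ ¬p) is T. ✓
x: q is F, ¬◇(q ∨ ¬p) is F. ✓
y: q is T, ¬◇(q ∨ ¬p) is F. ✗
— 3 worlds.
For ¬◇((p ∨ ¬q) ∧ q):
v: ◇((p ∨ ¬q) ∧ q) is F. ✓
w: ◇((p ∨ ¬q) ∧ q) is F. ✓
x: ◇((p ∨ ¬q) ∧ q) is F. ✓
y: ◇((p ∨ ¬q) ∧ q) is F. ✓
— 4 worlds.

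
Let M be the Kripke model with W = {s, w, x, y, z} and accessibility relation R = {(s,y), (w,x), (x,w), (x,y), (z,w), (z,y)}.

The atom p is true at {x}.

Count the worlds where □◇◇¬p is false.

s: successors {y}; ◇◇¬p there: y:F. ✗
w: successors {x}; ◇◇¬p there: x:F. ✗
x: successors {w, y}; ◇◇¬p there: w:T, y:F. ✗
y: no successors, so □◇◇¬p holds vacuously. ✓
z: successors {w, y}; ◇◇¬p there: w:T, y:F. ✗
Satisfying worlds: {y}.
So □◇◇¬p fails at the other 4 worlds.

4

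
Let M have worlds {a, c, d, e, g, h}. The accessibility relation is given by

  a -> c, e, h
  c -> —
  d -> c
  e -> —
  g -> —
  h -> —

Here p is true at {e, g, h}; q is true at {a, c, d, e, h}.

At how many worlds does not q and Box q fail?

a: not q is F, Box q is T. ✗
c: not q is F, Box q is T. ✗
d: not q is F, Box q is T. ✗
e: not q is F, Box q is T. ✗
g: not q is T, Box q is T. ✓
h: not q is F, Box q is T. ✗
Satisfying worlds: {g}.
So not q and Box q fails at the other 5 worlds.

5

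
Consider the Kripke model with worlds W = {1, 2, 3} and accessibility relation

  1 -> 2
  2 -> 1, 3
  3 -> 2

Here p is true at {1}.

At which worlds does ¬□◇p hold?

{2}

1: □◇p is T. ✗
2: □◇p is F. ✓
3: □◇p is T. ✗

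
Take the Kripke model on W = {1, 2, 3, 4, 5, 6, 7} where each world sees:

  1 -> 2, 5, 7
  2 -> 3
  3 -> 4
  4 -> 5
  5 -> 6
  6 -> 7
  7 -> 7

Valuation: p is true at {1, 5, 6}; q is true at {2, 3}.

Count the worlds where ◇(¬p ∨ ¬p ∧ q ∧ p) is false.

2

1: successors {2, 5, 7}; ¬p ∨ ¬p ∧ q ∧ p there: 2:T, 5:F, 7:T. ✓
2: successors {3}; ¬p ∨ ¬p ∧ q ∧ p there: 3:T. ✓
3: successors {4}; ¬p ∨ ¬p ∧ q ∧ p there: 4:T. ✓
4: successors {5}; ¬p ∨ ¬p ∧ q ∧ p there: 5:F. ✗
5: successors {6}; ¬p ∨ ¬p ∧ q ∧ p there: 6:F. ✗
6: successors {7}; ¬p ∨ ¬p ∧ q ∧ p there: 7:T. ✓
7: successors {7}; ¬p ∨ ¬p ∧ q ∧ p there: 7:T. ✓
Satisfying worlds: {1, 2, 3, 6, 7}.
So ◇(¬p ∨ ¬p ∧ q ∧ p) fails at the other 2 worlds.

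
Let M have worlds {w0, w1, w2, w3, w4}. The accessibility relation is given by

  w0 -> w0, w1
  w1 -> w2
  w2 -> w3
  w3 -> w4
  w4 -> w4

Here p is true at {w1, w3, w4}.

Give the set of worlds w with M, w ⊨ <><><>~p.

{w0}

w0: successors {w0, w1}; <><>~p there: w0:T, w1:F. ✓
w1: successors {w2}; <><>~p there: w2:F. ✗
w2: successors {w3}; <><>~p there: w3:F. ✗
w3: successors {w4}; <><>~p there: w4:F. ✗
w4: successors {w4}; <><>~p there: w4:F. ✗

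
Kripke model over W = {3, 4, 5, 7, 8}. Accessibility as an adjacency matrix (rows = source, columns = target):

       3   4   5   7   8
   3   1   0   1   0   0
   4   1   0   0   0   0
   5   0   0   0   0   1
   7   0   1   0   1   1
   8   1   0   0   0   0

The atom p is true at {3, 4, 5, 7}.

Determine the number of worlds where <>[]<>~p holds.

3: successors {3, 5}; []<>~p there: 3:F, 5:F. ✗
4: successors {3}; []<>~p there: 3:F. ✗
5: successors {8}; []<>~p there: 8:F. ✗
7: successors {4, 7, 8}; []<>~p there: 4:F, 7:F, 8:F. ✗
8: successors {3}; []<>~p there: 3:F. ✗
Satisfying worlds: ∅.

0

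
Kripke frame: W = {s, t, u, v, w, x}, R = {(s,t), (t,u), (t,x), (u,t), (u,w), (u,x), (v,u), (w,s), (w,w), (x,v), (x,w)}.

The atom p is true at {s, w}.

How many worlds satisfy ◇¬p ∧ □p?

0

s: ◇¬p is T, □p is F. ✗
t: ◇¬p is T, □p is F. ✗
u: ◇¬p is T, □p is F. ✗
v: ◇¬p is T, □p is F. ✗
w: ◇¬p is F, □p is T. ✗
x: ◇¬p is T, □p is F. ✗
Satisfying worlds: ∅.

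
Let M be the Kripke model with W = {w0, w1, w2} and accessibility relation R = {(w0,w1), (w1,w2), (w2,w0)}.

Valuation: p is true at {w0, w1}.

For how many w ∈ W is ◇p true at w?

2

w0: successors {w1}; p there: w1:T. ✓
w1: successors {w2}; p there: w2:F. ✗
w2: successors {w0}; p there: w0:T. ✓
Satisfying worlds: {w0, w2}.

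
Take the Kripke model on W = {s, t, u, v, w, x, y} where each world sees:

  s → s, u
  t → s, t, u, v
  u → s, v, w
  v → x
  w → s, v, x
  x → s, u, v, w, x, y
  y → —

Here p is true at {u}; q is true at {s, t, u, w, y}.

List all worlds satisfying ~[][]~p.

s: [][]~p is F. ✓
t: [][]~p is F. ✓
u: [][]~p is F. ✓
v: [][]~p is F. ✓
w: [][]~p is F. ✓
x: [][]~p is F. ✓
y: [][]~p is T. ✗

{s, t, u, v, w, x}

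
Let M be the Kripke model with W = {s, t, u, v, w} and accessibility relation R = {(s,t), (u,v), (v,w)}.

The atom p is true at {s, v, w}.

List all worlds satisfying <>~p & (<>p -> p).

{s}

s: <>~p is T, <>p -> p is T. ✓
t: <>~p is F, <>p -> p is T. ✗
u: <>~p is F, <>p -> p is F. ✗
v: <>~p is F, <>p -> p is T. ✗
w: <>~p is F, <>p -> p is T. ✗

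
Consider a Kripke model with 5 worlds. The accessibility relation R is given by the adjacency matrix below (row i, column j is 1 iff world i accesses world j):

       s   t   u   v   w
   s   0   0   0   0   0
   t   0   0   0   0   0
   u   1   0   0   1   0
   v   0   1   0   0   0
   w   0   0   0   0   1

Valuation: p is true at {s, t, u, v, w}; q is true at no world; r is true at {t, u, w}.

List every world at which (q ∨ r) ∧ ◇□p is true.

s: q ∨ r is F, ◇□p is F. ✗
t: q ∨ r is T, ◇□p is F. ✗
u: q ∨ r is T, ◇□p is T. ✓
v: q ∨ r is F, ◇□p is T. ✗
w: q ∨ r is T, ◇□p is T. ✓

{u, w}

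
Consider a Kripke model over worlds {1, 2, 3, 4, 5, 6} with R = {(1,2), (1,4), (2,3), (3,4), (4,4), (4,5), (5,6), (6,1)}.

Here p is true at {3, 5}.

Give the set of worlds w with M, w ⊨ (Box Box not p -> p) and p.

{3, 5}

1: Box Box not p -> p is T, p is F. ✗
2: Box Box not p -> p is F, p is F. ✗
3: Box Box not p -> p is T, p is T. ✓
4: Box Box not p -> p is T, p is F. ✗
5: Box Box not p -> p is T, p is T. ✓
6: Box Box not p -> p is F, p is F. ✗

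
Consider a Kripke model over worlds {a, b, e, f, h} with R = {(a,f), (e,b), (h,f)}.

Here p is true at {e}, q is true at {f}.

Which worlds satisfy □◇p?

{b, f}

a: successors {f}; ◇p there: f:F. ✗
b: no successors, so □◇p holds vacuously. ✓
e: successors {b}; ◇p there: b:F. ✗
f: no successors, so □◇p holds vacuously. ✓
h: successors {f}; ◇p there: f:F. ✗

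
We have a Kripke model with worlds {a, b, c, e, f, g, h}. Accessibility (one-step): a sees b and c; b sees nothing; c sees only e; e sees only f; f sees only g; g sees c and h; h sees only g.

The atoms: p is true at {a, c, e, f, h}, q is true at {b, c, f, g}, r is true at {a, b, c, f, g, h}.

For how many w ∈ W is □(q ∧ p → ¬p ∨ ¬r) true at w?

4

a: successors {b, c}; q ∧ p → ¬p ∨ ¬r there: b:T, c:F. ✗
b: no successors, so □(q ∧ p → ¬p ∨ ¬r) holds vacuously. ✓
c: successors {e}; q ∧ p → ¬p ∨ ¬r there: e:T. ✓
e: successors {f}; q ∧ p → ¬p ∨ ¬r there: f:F. ✗
f: successors {g}; q ∧ p → ¬p ∨ ¬r there: g:T. ✓
g: successors {c, h}; q ∧ p → ¬p ∨ ¬r there: c:F, h:T. ✗
h: successors {g}; q ∧ p → ¬p ∨ ¬r there: g:T. ✓
Satisfying worlds: {b, c, f, h}.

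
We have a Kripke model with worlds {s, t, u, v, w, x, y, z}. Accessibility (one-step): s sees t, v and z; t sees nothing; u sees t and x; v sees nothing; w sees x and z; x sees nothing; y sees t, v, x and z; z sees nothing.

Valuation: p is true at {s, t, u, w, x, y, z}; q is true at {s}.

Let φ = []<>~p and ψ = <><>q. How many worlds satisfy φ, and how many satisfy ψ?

For []<>~p:
s: successors {t, v, z}; <>~p there: t:F, v:F, z:F. ✗
t: no successors, so []<>~p holds vacuously. ✓
u: successors {t, x}; <>~p there: t:F, x:F. ✗
v: no successors, so []<>~p holds vacuously. ✓
w: successors {x, z}; <>~p there: x:F, z:F. ✗
x: no successors, so []<>~p holds vacuously. ✓
y: successors {t, v, x, z}; <>~p there: t:F, v:F, x:F, z:F. ✗
z: no successors, so []<>~p holds vacuously. ✓
— 4 worlds.
For <><>q:
s: successors {t, v, z}; <>q there: t:F, v:F, z:F. ✗
t: no successors, so <><>q fails. ✗
u: successors {t, x}; <>q there: t:F, x:F. ✗
v: no successors, so <><>q fails. ✗
w: successors {x, z}; <>q there: x:F, z:F. ✗
x: no successors, so <><>q fails. ✗
y: successors {t, v, x, z}; <>q there: t:F, v:F, x:F, z:F. ✗
z: no successors, so <><>q fails. ✗
— 0 worlds.

4 and 0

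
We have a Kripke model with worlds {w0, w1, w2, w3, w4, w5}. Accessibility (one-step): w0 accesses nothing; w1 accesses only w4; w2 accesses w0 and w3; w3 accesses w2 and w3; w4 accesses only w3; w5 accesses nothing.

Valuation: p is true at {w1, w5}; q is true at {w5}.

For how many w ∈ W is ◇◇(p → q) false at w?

2

w0: no successors, so ◇◇(p → q) fails. ✗
w1: successors {w4}; ◇(p → q) there: w4:T. ✓
w2: successors {w0, w3}; ◇(p → q) there: w0:F, w3:T. ✓
w3: successors {w2, w3}; ◇(p → q) there: w2:T, w3:T. ✓
w4: successors {w3}; ◇(p → q) there: w3:T. ✓
w5: no successors, so ◇◇(p → q) fails. ✗
Satisfying worlds: {w1, w2, w3, w4}.
So ◇◇(p → q) fails at the other 2 worlds.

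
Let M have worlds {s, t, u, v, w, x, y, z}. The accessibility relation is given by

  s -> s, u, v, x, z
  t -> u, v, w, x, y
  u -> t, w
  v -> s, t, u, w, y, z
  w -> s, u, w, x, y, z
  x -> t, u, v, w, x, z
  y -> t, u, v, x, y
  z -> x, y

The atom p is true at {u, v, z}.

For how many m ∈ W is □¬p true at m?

s: successors {s, u, v, x, z}; ¬p there: s:T, u:F, v:F, x:T, z:F. ✗
t: successors {u, v, w, x, y}; ¬p there: u:F, v:F, w:T, x:T, y:T. ✗
u: successors {t, w}; ¬p there: t:T, w:T. ✓
v: successors {s, t, u, w, y, z}; ¬p there: s:T, t:T, u:F, w:T, y:T, z:F. ✗
w: successors {s, u, w, x, y, z}; ¬p there: s:T, u:F, w:T, x:T, y:T, z:F. ✗
x: successors {t, u, v, w, x, z}; ¬p there: t:T, u:F, v:F, w:T, x:T, z:F. ✗
y: successors {t, u, v, x, y}; ¬p there: t:T, u:F, v:F, x:T, y:T. ✗
z: successors {x, y}; ¬p there: x:T, y:T. ✓
Satisfying worlds: {u, z}.

2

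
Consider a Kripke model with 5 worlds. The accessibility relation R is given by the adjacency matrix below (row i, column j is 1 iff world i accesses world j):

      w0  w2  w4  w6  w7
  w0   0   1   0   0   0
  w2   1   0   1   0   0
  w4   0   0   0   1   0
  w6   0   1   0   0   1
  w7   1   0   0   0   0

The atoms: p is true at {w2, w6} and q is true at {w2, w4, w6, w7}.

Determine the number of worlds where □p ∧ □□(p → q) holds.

2

w0: □p is T, □□(p → q) is T. ✓
w2: □p is F, □□(p → q) is T. ✗
w4: □p is T, □□(p → q) is T. ✓
w6: □p is F, □□(p → q) is T. ✗
w7: □p is F, □□(p → q) is T. ✗
Satisfying worlds: {w0, w4}.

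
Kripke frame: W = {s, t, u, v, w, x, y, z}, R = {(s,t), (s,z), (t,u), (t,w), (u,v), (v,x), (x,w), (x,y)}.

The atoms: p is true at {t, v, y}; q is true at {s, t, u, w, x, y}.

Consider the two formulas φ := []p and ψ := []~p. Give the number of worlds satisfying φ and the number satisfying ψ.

For []p:
s: successors {t, z}; p there: t:T, z:F. ✗
t: successors {u, w}; p there: u:F, w:F. ✗
u: successors {v}; p there: v:T. ✓
v: successors {x}; p there: x:F. ✗
w: no successors, so []p holds vacuously. ✓
x: successors {w, y}; p there: w:F, y:T. ✗
y: no successors, so []p holds vacuously. ✓
z: no successors, so []p holds vacuously. ✓
— 4 worlds.
For []~p:
s: successors {t, z}; ~p there: t:F, z:T. ✗
t: successors {u, w}; ~p there: u:T, w:T. ✓
u: successors {v}; ~p there: v:F. ✗
v: successors {x}; ~p there: x:T. ✓
w: no successors, so []~p holds vacuously. ✓
x: successors {w, y}; ~p there: w:T, y:F. ✗
y: no successors, so []~p holds vacuously. ✓
z: no successors, so []~p holds vacuously. ✓
— 5 worlds.

4 and 5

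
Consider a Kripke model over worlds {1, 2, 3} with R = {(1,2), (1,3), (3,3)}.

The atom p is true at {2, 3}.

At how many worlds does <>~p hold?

0

1: successors {2, 3}; ~p there: 2:F, 3:F. ✗
2: no successors, so <>~p fails. ✗
3: successors {3}; ~p there: 3:F. ✗
Satisfying worlds: ∅.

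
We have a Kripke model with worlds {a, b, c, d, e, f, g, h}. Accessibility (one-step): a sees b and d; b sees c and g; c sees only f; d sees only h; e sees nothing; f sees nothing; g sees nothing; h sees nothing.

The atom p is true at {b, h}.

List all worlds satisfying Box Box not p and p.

a: Box Box not p is F, p is F. ✗
b: Box Box not p is T, p is T. ✓
c: Box Box not p is T, p is F. ✗
d: Box Box not p is T, p is F. ✗
e: Box Box not p is T, p is F. ✗
f: Box Box not p is T, p is F. ✗
g: Box Box not p is T, p is F. ✗
h: Box Box not p is T, p is T. ✓

{b, h}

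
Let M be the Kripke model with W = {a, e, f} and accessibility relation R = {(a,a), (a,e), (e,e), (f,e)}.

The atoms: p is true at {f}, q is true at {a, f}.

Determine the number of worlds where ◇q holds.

a: successors {a, e}; q there: a:T, e:F. ✓
e: successors {e}; q there: e:F. ✗
f: successors {e}; q there: e:F. ✗
Satisfying worlds: {a}.

1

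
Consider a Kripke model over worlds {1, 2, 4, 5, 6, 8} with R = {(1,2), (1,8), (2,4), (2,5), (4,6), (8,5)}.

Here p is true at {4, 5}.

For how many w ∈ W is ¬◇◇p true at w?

1: ◇◇p is T. ✗
2: ◇◇p is F. ✓
4: ◇◇p is F. ✓
5: ◇◇p is F. ✓
6: ◇◇p is F. ✓
8: ◇◇p is F. ✓
Satisfying worlds: {2, 4, 5, 6, 8}.

5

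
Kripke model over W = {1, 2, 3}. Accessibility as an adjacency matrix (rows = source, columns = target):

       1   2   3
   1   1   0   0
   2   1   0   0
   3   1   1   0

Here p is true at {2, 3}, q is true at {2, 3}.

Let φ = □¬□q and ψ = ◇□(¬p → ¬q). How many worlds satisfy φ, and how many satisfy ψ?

For □¬□q:
1: successors {1}; ¬□q there: 1:T. ✓
2: successors {1}; ¬□q there: 1:T. ✓
3: successors {1, 2}; ¬□q there: 1:T, 2:T. ✓
— 3 worlds.
For ◇□(¬p → ¬q):
1: successors {1}; □(¬p → ¬q) there: 1:T. ✓
2: successors {1}; □(¬p → ¬q) there: 1:T. ✓
3: successors {1, 2}; □(¬p → ¬q) there: 1:T, 2:T. ✓
— 3 worlds.

3 and 3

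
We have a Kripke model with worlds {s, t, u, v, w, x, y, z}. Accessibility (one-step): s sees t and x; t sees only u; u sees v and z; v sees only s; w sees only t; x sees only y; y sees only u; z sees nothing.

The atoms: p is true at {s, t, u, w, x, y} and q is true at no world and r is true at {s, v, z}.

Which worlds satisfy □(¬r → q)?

s: successors {t, x}; ¬r → q there: t:F, x:F. ✗
t: successors {u}; ¬r → q there: u:F. ✗
u: successors {v, z}; ¬r → q there: v:T, z:T. ✓
v: successors {s}; ¬r → q there: s:T. ✓
w: successors {t}; ¬r → q there: t:F. ✗
x: successors {y}; ¬r → q there: y:F. ✗
y: successors {u}; ¬r → q there: u:F. ✗
z: no successors, so □(¬r → q) holds vacuously. ✓

{u, v, z}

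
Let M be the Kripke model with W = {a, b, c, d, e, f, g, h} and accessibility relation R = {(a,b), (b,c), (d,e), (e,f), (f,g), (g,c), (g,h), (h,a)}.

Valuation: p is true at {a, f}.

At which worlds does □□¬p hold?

{a, b, c, e, f, h}

a: successors {b}; □¬p there: b:T. ✓
b: successors {c}; □¬p there: c:T. ✓
c: no successors, so □□¬p holds vacuously. ✓
d: successors {e}; □¬p there: e:F. ✗
e: successors {f}; □¬p there: f:T. ✓
f: successors {g}; □¬p there: g:T. ✓
g: successors {c, h}; □¬p there: c:T, h:F. ✗
h: successors {a}; □¬p there: a:T. ✓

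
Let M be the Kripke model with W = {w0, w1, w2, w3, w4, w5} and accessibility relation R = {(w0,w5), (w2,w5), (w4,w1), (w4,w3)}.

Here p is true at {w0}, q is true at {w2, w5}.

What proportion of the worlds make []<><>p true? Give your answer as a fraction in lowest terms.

w0: successors {w5}; <><>p there: w5:F. ✗
w1: no successors, so []<><>p holds vacuously. ✓
w2: successors {w5}; <><>p there: w5:F. ✗
w3: no successors, so []<><>p holds vacuously. ✓
w4: successors {w1, w3}; <><>p there: w1:F, w3:F. ✗
w5: no successors, so []<><>p holds vacuously. ✓
That's 3 of 6 worlds, so 3/6 = 1/2.

1/2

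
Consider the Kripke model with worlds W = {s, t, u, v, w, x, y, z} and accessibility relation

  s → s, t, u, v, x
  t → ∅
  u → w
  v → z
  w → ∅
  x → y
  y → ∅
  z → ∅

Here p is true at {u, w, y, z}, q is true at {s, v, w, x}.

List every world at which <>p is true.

s: successors {s, t, u, v, x}; p there: s:F, t:F, u:T, v:F, x:F. ✓
t: no successors, so <>p fails. ✗
u: successors {w}; p there: w:T. ✓
v: successors {z}; p there: z:T. ✓
w: no successors, so <>p fails. ✗
x: successors {y}; p there: y:T. ✓
y: no successors, so <>p fails. ✗
z: no successors, so <>p fails. ✗

{s, u, v, x}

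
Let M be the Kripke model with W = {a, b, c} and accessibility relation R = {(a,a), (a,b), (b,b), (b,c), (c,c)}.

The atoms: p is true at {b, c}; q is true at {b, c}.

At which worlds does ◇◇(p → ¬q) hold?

a: successors {a, b}; ◇(p → ¬q) there: a:T, b:F. ✓
b: successors {b, c}; ◇(p → ¬q) there: b:F, c:F. ✗
c: successors {c}; ◇(p → ¬q) there: c:F. ✗

{a}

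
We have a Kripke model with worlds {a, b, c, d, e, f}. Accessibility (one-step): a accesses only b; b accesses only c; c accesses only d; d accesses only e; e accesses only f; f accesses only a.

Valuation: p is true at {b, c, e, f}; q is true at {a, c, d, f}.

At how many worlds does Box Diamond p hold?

a: successors {b}; Diamond p there: b:T. ✓
b: successors {c}; Diamond p there: c:F. ✗
c: successors {d}; Diamond p there: d:T. ✓
d: successors {e}; Diamond p there: e:T. ✓
e: successors {f}; Diamond p there: f:F. ✗
f: successors {a}; Diamond p there: a:T. ✓
Satisfying worlds: {a, c, d, f}.

4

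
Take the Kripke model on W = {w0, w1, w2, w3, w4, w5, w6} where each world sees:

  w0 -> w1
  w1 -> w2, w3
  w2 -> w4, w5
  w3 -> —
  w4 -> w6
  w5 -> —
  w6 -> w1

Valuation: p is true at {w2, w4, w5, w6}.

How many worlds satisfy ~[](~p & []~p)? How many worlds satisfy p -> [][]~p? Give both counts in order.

5 and 5

For ~[](~p & []~p):
w0: [](~p & []~p) is F. ✓
w1: [](~p & []~p) is F. ✓
w2: [](~p & []~p) is F. ✓
w3: [](~p & []~p) is T. ✗
w4: [](~p & []~p) is F. ✓
w5: [](~p & []~p) is T. ✗
w6: [](~p & []~p) is F. ✓
— 5 worlds.
For p -> [][]~p:
w0: p is F, [][]~p is F. ✓
w1: p is F, [][]~p is F. ✓
w2: p is T, [][]~p is F. ✗
w3: p is F, [][]~p is T. ✓
w4: p is T, [][]~p is T. ✓
w5: p is T, [][]~p is T. ✓
w6: p is T, [][]~p is F. ✗
— 5 worlds.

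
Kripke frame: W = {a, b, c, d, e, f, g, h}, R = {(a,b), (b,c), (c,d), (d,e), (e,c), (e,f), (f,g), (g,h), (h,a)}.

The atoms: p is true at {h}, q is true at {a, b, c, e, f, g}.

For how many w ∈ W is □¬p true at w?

a: successors {b}; ¬p there: b:T. ✓
b: successors {c}; ¬p there: c:T. ✓
c: successors {d}; ¬p there: d:T. ✓
d: successors {e}; ¬p there: e:T. ✓
e: successors {c, f}; ¬p there: c:T, f:T. ✓
f: successors {g}; ¬p there: g:T. ✓
g: successors {h}; ¬p there: h:F. ✗
h: successors {a}; ¬p there: a:T. ✓
Satisfying worlds: {a, b, c, d, e, f, h}.

7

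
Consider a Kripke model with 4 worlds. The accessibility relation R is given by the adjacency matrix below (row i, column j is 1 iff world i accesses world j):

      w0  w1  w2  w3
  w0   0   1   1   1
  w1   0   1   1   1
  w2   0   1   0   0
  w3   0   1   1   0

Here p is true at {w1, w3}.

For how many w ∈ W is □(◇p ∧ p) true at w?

w0: successors {w1, w2, w3}; ◇p ∧ p there: w1:T, w2:F, w3:T. ✗
w1: successors {w1, w2, w3}; ◇p ∧ p there: w1:T, w2:F, w3:T. ✗
w2: successors {w1}; ◇p ∧ p there: w1:T. ✓
w3: successors {w1, w2}; ◇p ∧ p there: w1:T, w2:F. ✗
Satisfying worlds: {w2}.

1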